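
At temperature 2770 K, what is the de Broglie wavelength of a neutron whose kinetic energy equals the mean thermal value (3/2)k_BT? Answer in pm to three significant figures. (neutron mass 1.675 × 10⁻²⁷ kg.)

KE = (3/2)k_BT = 1.5 × 1.381 × 10⁻²³ × 2770 = 5.738 × 10⁻²⁰ J.
p = √(2mKE) = √(2 × 1.675 × 10⁻²⁷ × 5.738 × 10⁻²⁰) = 1.386 × 10⁻²³ kg·m/s.
λ = h/p = 4.78 × 10⁻¹¹ m = 47.8 pm.

λ = 47.8 pm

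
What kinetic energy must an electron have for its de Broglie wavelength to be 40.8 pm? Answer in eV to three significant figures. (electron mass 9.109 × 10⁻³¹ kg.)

p = h/λ = 6.626 × 10⁻³⁴ / 4.080 × 10⁻¹¹ = 1.624 × 10⁻²³ kg·m/s.
KE = p²/(2m) = (1.624 × 10⁻²³)² / (2 × 9.109 × 10⁻³¹) = 1.448 × 10⁻¹⁶ J = 904 eV.

KE = 904 eV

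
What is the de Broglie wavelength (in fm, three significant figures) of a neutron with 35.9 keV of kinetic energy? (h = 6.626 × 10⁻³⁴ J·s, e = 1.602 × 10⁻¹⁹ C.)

KE = 35.9 keV = 5.751 × 10⁻¹⁵ J.
p = √(2mKE) = √(2 × 1.675 × 10⁻²⁷ × 5.751 × 10⁻¹⁵) = 4.389 × 10⁻²¹ kg·m/s.
λ = h/p = 6.626 × 10⁻³⁴ / 4.389 × 10⁻²¹ = 1.51 × 10⁻¹³ m = 151 fm.

λ = 151 fm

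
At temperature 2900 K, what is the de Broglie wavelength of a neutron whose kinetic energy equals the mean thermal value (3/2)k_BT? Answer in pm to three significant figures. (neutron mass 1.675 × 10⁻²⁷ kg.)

λ = 46.7 pm

KE = (3/2)k_BT = 1.5 × 1.381 × 10⁻²³ × 2900 = 6.007 × 10⁻²⁰ J.
p = √(2mKE) = √(2 × 1.675 × 10⁻²⁷ × 6.007 × 10⁻²⁰) = 1.419 × 10⁻²³ kg·m/s.
λ = h/p = 4.67 × 10⁻¹¹ m = 46.7 pm.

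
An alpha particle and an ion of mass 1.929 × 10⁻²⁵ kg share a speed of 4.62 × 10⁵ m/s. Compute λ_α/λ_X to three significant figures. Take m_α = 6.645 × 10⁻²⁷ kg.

At fixed v, p = mv so λ = h/(mv) ∝ 1/m.
λ_α/λ_X = m_X/m_α = 1.929 × 10⁻²⁵/6.645 × 10⁻²⁷ = 29.0.

λ_α/λ_X = 29.0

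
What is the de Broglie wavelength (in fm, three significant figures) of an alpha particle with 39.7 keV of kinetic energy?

KE = 39.7 keV = 6.360 × 10⁻¹⁵ J.
p = √(2mKE) = √(2 × 6.645 × 10⁻²⁷ × 6.360 × 10⁻¹⁵) = 9.194 × 10⁻²¹ kg·m/s.
λ = h/p = 6.626 × 10⁻³⁴ / 9.194 × 10⁻²¹ = 7.21 × 10⁻¹⁴ m = 72.1 fm.

λ = 72.1 fm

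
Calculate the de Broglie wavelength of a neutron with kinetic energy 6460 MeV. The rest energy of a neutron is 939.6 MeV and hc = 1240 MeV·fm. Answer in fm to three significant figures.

λ = 0.169 fm

Total energy E = KE + m₀c² = 6460 + 939.6 = 7399.6 MeV.
(pc)² = E² − (m₀c²)² = (7399.6)² − (939.6)² = 5.387 × 10⁷ MeV², so pc = 7340 MeV.
λ = hc/(pc) = 1240 MeV·fm / 7340 MeV = 0.169 fm.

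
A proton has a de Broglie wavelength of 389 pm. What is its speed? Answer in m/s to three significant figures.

p = h/λ = 6.626 × 10⁻³⁴ / 3.890 × 10⁻¹⁰ = 1.703 × 10⁻²⁴ kg·m/s.
v = p/m = 1.703 × 10⁻²⁴ / 1.673 × 10⁻²⁷ = 1.02 × 10³ m/s = 1020 m/s.

v = 1020 m/s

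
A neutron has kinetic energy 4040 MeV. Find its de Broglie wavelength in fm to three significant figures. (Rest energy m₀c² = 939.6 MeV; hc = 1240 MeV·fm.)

Total energy E = KE + m₀c² = 4040 + 939.6 = 4979.6 MeV.
(pc)² = E² − (m₀c²)² = (4979.6)² − (939.6)² = 2.391 × 10⁷ MeV², so pc = 4890 MeV.
λ = hc/(pc) = 1240 MeV·fm / 4890 MeV = 0.254 fm.

λ = 0.254 fm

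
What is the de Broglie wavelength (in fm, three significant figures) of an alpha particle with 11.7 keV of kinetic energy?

KE = 11.7 keV = 1.874 × 10⁻¹⁵ J.
p = √(2mKE) = √(2 × 6.645 × 10⁻²⁷ × 1.874 × 10⁻¹⁵) = 4.991 × 10⁻²¹ kg·m/s.
λ = h/p = 6.626 × 10⁻³⁴ / 4.991 × 10⁻²¹ = 1.33 × 10⁻¹³ m = 133 fm.

λ = 133 fm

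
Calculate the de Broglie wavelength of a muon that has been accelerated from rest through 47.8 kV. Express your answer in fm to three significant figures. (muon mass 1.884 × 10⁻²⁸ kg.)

λ = 390 fm

KE = eV = 1.602 × 10⁻¹⁹ × 4.780 × 10⁴ = 7.658 × 10⁻¹⁵ J.
p = √(2mKE) = √(2 × 1.884 × 10⁻²⁸ × 7.658 × 10⁻¹⁵) = 1.699 × 10⁻²¹ kg·m/s.
λ = h/p = 6.626 × 10⁻³⁴ / 1.699 × 10⁻²¹ = 3.90 × 10⁻¹³ m = 390 fm.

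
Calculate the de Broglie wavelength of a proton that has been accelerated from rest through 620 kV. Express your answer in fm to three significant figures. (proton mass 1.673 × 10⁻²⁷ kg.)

λ = 36.3 fm

KE = eV = 1.602 × 10⁻¹⁹ × 6.200 × 10⁵ = 9.932 × 10⁻¹⁴ J.
p = √(2mKE) = √(2 × 1.673 × 10⁻²⁷ × 9.932 × 10⁻¹⁴) = 1.823 × 10⁻²⁰ kg·m/s.
λ = h/p = 6.626 × 10⁻³⁴ / 1.823 × 10⁻²⁰ = 3.63 × 10⁻¹⁴ m = 36.3 fm.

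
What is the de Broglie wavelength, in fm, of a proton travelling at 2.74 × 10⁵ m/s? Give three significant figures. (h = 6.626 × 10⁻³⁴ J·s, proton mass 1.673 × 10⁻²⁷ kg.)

λ = 1450 fm

p = mv = 1.673 × 10⁻²⁷ × 2.74 × 10⁵ = 4.584 × 10⁻²² kg·m/s.
λ = h/p = 6.626 × 10⁻³⁴ / 4.584 × 10⁻²² = 1.45 × 10⁻¹² m = 1450 fm.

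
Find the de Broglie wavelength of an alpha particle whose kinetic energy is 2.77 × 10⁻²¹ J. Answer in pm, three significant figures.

λ = 109 pm

p = √(2mKE) = √(2 × 6.645 × 10⁻²⁷ × 2.770 × 10⁻²¹) = 6.067 × 10⁻²⁴ kg·m/s.
λ = h/p = 6.626 × 10⁻³⁴ / 6.067 × 10⁻²⁴ = 1.09 × 10⁻¹⁰ m = 109 pm.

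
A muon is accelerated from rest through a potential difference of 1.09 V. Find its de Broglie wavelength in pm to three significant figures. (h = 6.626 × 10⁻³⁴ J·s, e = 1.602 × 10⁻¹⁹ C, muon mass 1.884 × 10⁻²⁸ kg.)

λ = 81.7 pm

KE = eV = 1.602 × 10⁻¹⁹ × 1.090 = 1.746 × 10⁻¹⁹ J.
p = √(2mKE) = √(2 × 1.884 × 10⁻²⁸ × 1.746 × 10⁻¹⁹) = 8.111 × 10⁻²⁴ kg·m/s.
λ = h/p = 6.626 × 10⁻³⁴ / 8.111 × 10⁻²⁴ = 8.17 × 10⁻¹¹ m = 81.7 pm.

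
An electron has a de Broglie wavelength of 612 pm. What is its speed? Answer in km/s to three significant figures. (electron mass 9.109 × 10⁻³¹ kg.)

v = 1190 km/s

p = h/λ = 6.626 × 10⁻³⁴ / 6.120 × 10⁻¹⁰ = 1.083 × 10⁻²⁴ kg·m/s.
v = p/m = 1.083 × 10⁻²⁴ / 9.109 × 10⁻³¹ = 1.19 × 10⁶ m/s = 1190 km/s.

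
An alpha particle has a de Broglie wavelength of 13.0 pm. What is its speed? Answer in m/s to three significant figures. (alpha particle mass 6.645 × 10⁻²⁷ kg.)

p = h/λ = 6.626 × 10⁻³⁴ / 1.300 × 10⁻¹¹ = 5.097 × 10⁻²³ kg·m/s.
v = p/m = 5.097 × 10⁻²³ / 6.645 × 10⁻²⁷ = 7.67 × 10³ m/s = 7670 m/s.

v = 7670 m/s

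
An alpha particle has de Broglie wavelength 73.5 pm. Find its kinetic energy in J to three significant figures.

KE = 6.12 × 10⁻²¹ J

p = h/λ = 6.626 × 10⁻³⁴ / 7.350 × 10⁻¹¹ = 9.015 × 10⁻²⁴ kg·m/s.
KE = p²/(2m) = (9.015 × 10⁻²⁴)² / (2 × 6.645 × 10⁻²⁷) = 6.115 × 10⁻²¹ J = 6.12 × 10⁻²¹ J.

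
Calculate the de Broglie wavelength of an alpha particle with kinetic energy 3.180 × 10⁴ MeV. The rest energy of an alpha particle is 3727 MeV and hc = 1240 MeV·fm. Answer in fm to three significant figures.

Total energy E = KE + m₀c² = 3.180 × 10⁴ + 3727 = 35527 MeV.
(pc)² = E² − (m₀c²)² = (35527)² − (3727)² = 1.248 × 10⁹ MeV², so pc = 3.533 × 10⁴ MeV.
λ = hc/(pc) = 1240 MeV·fm / 3.533 × 10⁴ MeV = 0.0351 fm.

λ = 0.0351 fm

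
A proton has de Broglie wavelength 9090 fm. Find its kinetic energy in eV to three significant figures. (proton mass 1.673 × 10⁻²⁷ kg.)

p = h/λ = 6.626 × 10⁻³⁴ / 9.090 × 10⁻¹² = 7.289 × 10⁻²³ kg·m/s.
KE = p²/(2m) = (7.289 × 10⁻²³)² / (2 × 1.673 × 10⁻²⁷) = 1.588 × 10⁻¹⁸ J = 9.91 eV.

KE = 9.91 eV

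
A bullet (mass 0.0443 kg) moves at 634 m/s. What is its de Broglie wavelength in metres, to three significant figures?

λ = 2.36 × 10⁻³⁵ m

p = mv = 0.0443 × 634 = 2.809 × 10¹ kg·m/s.
λ = h/p = 6.626 × 10⁻³⁴ / 2.809 × 10¹ = 2.36 × 10⁻³⁵ m.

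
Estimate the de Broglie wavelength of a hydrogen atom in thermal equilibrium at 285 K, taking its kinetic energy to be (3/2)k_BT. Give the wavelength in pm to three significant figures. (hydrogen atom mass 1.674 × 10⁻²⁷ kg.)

λ = 149 pm

KE = (3/2)k_BT = 1.5 × 1.381 × 10⁻²³ × 285 = 5.904 × 10⁻²¹ J.
p = √(2mKE) = √(2 × 1.674 × 10⁻²⁷ × 5.904 × 10⁻²¹) = 4.446 × 10⁻²⁴ kg·m/s.
λ = h/p = 1.49 × 10⁻¹⁰ m = 149 pm.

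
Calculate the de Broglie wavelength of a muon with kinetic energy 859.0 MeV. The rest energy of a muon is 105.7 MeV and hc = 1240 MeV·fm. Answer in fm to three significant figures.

Total energy E = KE + m₀c² = 859.0 + 105.7 = 964.7 MeV.
(pc)² = E² − (m₀c²)² = (964.7)² − (105.7)² = 9.195 × 10⁵ MeV², so pc = 958.9 MeV.
λ = hc/(pc) = 1240 MeV·fm / 958.9 MeV = 1.29 fm.

λ = 1.29 fm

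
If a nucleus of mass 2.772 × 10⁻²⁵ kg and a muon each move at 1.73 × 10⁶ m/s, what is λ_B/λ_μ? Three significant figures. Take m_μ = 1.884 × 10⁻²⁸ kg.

λ_B/λ_μ = 6.80 × 10⁻⁴

At fixed v, p = mv so λ = h/(mv) ∝ 1/m.
λ_B/λ_μ = m_μ/m_B = 1.884 × 10⁻²⁸/2.772 × 10⁻²⁵ = 6.80 × 10⁻⁴.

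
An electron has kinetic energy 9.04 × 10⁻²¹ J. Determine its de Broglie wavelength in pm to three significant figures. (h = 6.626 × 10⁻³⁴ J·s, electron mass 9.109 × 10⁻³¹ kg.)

λ = 5160 pm

p = √(2mKE) = √(2 × 9.109 × 10⁻³¹ × 9.040 × 10⁻²¹) = 1.283 × 10⁻²⁵ kg·m/s.
λ = h/p = 6.626 × 10⁻³⁴ / 1.283 × 10⁻²⁵ = 5.16 × 10⁻⁹ m = 5160 pm.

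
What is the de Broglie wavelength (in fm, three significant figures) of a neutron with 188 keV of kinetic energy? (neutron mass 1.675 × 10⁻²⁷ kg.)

λ = 66.0 fm

KE = 188 keV = 3.012 × 10⁻¹⁴ J.
p = √(2mKE) = √(2 × 1.675 × 10⁻²⁷ × 3.012 × 10⁻¹⁴) = 1.004 × 10⁻²⁰ kg·m/s.
λ = h/p = 6.626 × 10⁻³⁴ / 1.004 × 10⁻²⁰ = 6.60 × 10⁻¹⁴ m = 66.0 fm.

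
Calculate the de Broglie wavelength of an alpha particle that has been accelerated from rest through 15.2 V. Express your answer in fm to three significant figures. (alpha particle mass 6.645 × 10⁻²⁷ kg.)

KE = 2eV = 2 × 1.602 × 10⁻¹⁹ × 15.20 = 4.870 × 10⁻¹⁸ J.
p = √(2mKE) = √(2 × 6.645 × 10⁻²⁷ × 4.870 × 10⁻¹⁸) = 2.544 × 10⁻²² kg·m/s.
λ = h/p = 6.626 × 10⁻³⁴ / 2.544 × 10⁻²² = 2.60 × 10⁻¹² m = 2600 fm.

λ = 2600 fm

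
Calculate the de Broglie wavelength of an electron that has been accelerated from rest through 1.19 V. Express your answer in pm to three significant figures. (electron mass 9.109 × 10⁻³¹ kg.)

λ = 1120 pm

KE = eV = 1.602 × 10⁻¹⁹ × 1.190 = 1.906 × 10⁻¹⁹ J.
p = √(2mKE) = √(2 × 9.109 × 10⁻³¹ × 1.906 × 10⁻¹⁹) = 5.893 × 10⁻²⁵ kg·m/s.
λ = h/p = 6.626 × 10⁻³⁴ / 5.893 × 10⁻²⁵ = 1.12 × 10⁻⁹ m = 1120 pm.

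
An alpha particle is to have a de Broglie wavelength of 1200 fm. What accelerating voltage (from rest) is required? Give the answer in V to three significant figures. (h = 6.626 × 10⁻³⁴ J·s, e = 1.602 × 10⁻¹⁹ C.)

p = h/λ = 6.626 × 10⁻³⁴ / 1.200 × 10⁻¹² = 5.522 × 10⁻²² kg·m/s.
KE = p²/(2m) = 2.294 × 10⁻¹⁷ J.
V = KE/2e = 2.294 × 10⁻¹⁷ / (2 × 1.602 × 10⁻¹⁹) = 71.6 V.

V = 71.6 V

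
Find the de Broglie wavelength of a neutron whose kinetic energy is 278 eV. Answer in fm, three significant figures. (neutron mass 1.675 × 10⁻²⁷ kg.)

λ = 1720 fm

KE = 278 eV = 4.454 × 10⁻¹⁷ J.
p = √(2mKE) = √(2 × 1.675 × 10⁻²⁷ × 4.454 × 10⁻¹⁷) = 3.863 × 10⁻²² kg·m/s.
λ = h/p = 6.626 × 10⁻³⁴ / 3.863 × 10⁻²² = 1.72 × 10⁻¹² m = 1720 fm.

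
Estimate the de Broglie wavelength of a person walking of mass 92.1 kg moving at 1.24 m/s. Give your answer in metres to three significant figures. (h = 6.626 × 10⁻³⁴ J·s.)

p = mv = 92.1 × 1.24 = 1.142 × 10² kg·m/s.
λ = h/p = 6.626 × 10⁻³⁴ / 1.142 × 10² = 5.80 × 10⁻³⁶ m.

λ = 5.80 × 10⁻³⁶ m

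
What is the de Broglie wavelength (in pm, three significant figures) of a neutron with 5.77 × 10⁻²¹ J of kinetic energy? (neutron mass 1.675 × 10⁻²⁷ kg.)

p = √(2mKE) = √(2 × 1.675 × 10⁻²⁷ × 5.770 × 10⁻²¹) = 4.397 × 10⁻²⁴ kg·m/s.
λ = h/p = 6.626 × 10⁻³⁴ / 4.397 × 10⁻²⁴ = 1.51 × 10⁻¹⁰ m = 151 pm.

λ = 151 pm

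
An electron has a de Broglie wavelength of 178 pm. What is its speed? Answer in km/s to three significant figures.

p = h/λ = 6.626 × 10⁻³⁴ / 1.780 × 10⁻¹⁰ = 3.722 × 10⁻²⁴ kg·m/s.
v = p/m = 3.722 × 10⁻²⁴ / 9.109 × 10⁻³¹ = 4.09 × 10⁶ m/s = 4090 km/s.

v = 4090 km/s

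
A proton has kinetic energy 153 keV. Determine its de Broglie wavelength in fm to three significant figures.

λ = 73.2 fm

KE = 153 keV = 2.451 × 10⁻¹⁴ J.
p = √(2mKE) = √(2 × 1.673 × 10⁻²⁷ × 2.451 × 10⁻¹⁴) = 9.056 × 10⁻²¹ kg·m/s.
λ = h/p = 6.626 × 10⁻³⁴ / 9.056 × 10⁻²¹ = 7.32 × 10⁻¹⁴ m = 73.2 fm.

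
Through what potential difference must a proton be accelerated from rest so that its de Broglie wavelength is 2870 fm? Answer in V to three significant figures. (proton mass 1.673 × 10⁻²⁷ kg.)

p = h/λ = 6.626 × 10⁻³⁴ / 2.870 × 10⁻¹² = 2.309 × 10⁻²² kg·m/s.
KE = p²/(2m) = 1.593 × 10⁻¹⁷ J.
V = KE/e = 1.593 × 10⁻¹⁷ / (1.602 × 10⁻¹⁹) = 99.4 V.

V = 99.4 V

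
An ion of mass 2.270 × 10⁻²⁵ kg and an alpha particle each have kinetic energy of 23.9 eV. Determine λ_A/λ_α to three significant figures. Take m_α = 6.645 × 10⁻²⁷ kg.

At fixed KE, p = √(2mKE) so λ = h/p ∝ 1/√m.
λ_A/λ_α = √(m_α/m_A) = √(6.645 × 10⁻²⁷/2.270 × 10⁻²⁵) = √(0.02927) = 0.171.

λ_A/λ_α = 0.171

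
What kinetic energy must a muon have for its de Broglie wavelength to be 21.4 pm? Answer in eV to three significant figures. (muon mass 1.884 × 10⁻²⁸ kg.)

p = h/λ = 6.626 × 10⁻³⁴ / 2.140 × 10⁻¹¹ = 3.096 × 10⁻²³ kg·m/s.
KE = p²/(2m) = (3.096 × 10⁻²³)² / (2 × 1.884 × 10⁻²⁸) = 2.544 × 10⁻¹⁸ J = 15.9 eV.

KE = 15.9 eV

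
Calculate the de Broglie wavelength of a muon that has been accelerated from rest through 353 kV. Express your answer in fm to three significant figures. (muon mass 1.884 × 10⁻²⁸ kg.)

λ = 144 fm

KE = eV = 1.602 × 10⁻¹⁹ × 3.530 × 10⁵ = 5.655 × 10⁻¹⁴ J.
p = √(2mKE) = √(2 × 1.884 × 10⁻²⁸ × 5.655 × 10⁻¹⁴) = 4.616 × 10⁻²¹ kg·m/s.
λ = h/p = 6.626 × 10⁻³⁴ / 4.616 × 10⁻²¹ = 1.44 × 10⁻¹³ m = 144 fm.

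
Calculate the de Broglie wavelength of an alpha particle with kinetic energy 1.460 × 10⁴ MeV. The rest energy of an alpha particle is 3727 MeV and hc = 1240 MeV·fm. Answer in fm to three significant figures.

Total energy E = KE + m₀c² = 1.460 × 10⁴ + 3727 = 18327 MeV.
(pc)² = E² − (m₀c²)² = (18327)² − (3727)² = 3.220 × 10⁸ MeV², so pc = 1.794 × 10⁴ MeV.
λ = hc/(pc) = 1240 MeV·fm / 1.794 × 10⁴ MeV = 0.0691 fm.

λ = 0.0691 fm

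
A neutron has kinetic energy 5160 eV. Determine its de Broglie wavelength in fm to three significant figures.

KE = 5160 eV = 8.266 × 10⁻¹⁶ J.
p = √(2mKE) = √(2 × 1.675 × 10⁻²⁷ × 8.266 × 10⁻¹⁶) = 1.664 × 10⁻²¹ kg·m/s.
λ = h/p = 6.626 × 10⁻³⁴ / 1.664 × 10⁻²¹ = 3.98 × 10⁻¹³ m = 398 fm.

λ = 398 fm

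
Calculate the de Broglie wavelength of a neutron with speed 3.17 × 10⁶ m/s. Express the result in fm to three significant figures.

λ = 125 fm

p = mv = 1.675 × 10⁻²⁷ × 3.17 × 10⁶ = 5.310 × 10⁻²¹ kg·m/s.
λ = h/p = 6.626 × 10⁻³⁴ / 5.310 × 10⁻²¹ = 1.25 × 10⁻¹³ m = 125 fm.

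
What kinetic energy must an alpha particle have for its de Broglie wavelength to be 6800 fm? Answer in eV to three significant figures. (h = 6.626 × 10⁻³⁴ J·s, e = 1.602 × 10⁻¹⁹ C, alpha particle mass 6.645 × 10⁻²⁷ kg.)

KE = 4.46 eV

p = h/λ = 6.626 × 10⁻³⁴ / 6.800 × 10⁻¹² = 9.744 × 10⁻²³ kg·m/s.
KE = p²/(2m) = (9.744 × 10⁻²³)² / (2 × 6.645 × 10⁻²⁷) = 7.144 × 10⁻¹⁹ J = 4.46 eV.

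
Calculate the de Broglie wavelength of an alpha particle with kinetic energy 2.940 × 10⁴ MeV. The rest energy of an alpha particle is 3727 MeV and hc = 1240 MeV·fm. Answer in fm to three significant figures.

λ = 0.0377 fm

Total energy E = KE + m₀c² = 2.940 × 10⁴ + 3727 = 33127 MeV.
(pc)² = E² − (m₀c²)² = (33127)² − (3727)² = 1.084 × 10⁹ MeV², so pc = 3.292 × 10⁴ MeV.
λ = hc/(pc) = 1240 MeV·fm / 3.292 × 10⁴ MeV = 0.0377 fm.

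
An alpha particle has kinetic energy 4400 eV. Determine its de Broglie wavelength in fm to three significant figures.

KE = 4400 eV = 7.049 × 10⁻¹⁶ J.
p = √(2mKE) = √(2 × 6.645 × 10⁻²⁷ × 7.049 × 10⁻¹⁶) = 3.061 × 10⁻²¹ kg·m/s.
λ = h/p = 6.626 × 10⁻³⁴ / 3.061 × 10⁻²¹ = 2.16 × 10⁻¹³ m = 216 fm.

λ = 216 fm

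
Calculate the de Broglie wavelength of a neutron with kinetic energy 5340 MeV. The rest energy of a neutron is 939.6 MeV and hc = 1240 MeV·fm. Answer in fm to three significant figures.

Total energy E = KE + m₀c² = 5340 + 939.6 = 6279.6 MeV.
(pc)² = E² − (m₀c²)² = (6279.6)² − (939.6)² = 3.855 × 10⁷ MeV², so pc = 6209 MeV.
λ = hc/(pc) = 1240 MeV·fm / 6209 MeV = 0.200 fm.

λ = 0.200 fm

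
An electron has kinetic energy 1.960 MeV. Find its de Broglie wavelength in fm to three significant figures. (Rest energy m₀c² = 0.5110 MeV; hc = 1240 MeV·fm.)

Total energy E = KE + m₀c² = 1.960 + 0.5110 = 2.4710 MeV.
(pc)² = E² − (m₀c²)² = (2.4710)² − (0.5110)² = 5.845 MeV², so pc = 2.418 MeV.
λ = hc/(pc) = 1240 MeV·fm / 2.418 MeV = 513 fm.

λ = 513 fm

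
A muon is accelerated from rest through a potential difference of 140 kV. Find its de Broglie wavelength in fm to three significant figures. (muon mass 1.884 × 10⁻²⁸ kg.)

KE = eV = 1.602 × 10⁻¹⁹ × 1.400 × 10⁵ = 2.243 × 10⁻¹⁴ J.
p = √(2mKE) = √(2 × 1.884 × 10⁻²⁸ × 2.243 × 10⁻¹⁴) = 2.907 × 10⁻²¹ kg·m/s.
λ = h/p = 6.626 × 10⁻³⁴ / 2.907 × 10⁻²¹ = 2.28 × 10⁻¹³ m = 228 fm.

λ = 228 fm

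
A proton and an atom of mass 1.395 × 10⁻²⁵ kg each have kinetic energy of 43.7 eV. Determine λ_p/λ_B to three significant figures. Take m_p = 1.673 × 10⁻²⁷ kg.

λ_p/λ_B = 9.13

At fixed KE, p = √(2mKE) so λ = h/p ∝ 1/√m.
λ_p/λ_B = √(m_B/m_p) = √(1.395 × 10⁻²⁵/1.673 × 10⁻²⁷) = √(83.38) = 9.13.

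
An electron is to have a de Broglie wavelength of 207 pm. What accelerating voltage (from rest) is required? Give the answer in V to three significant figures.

p = h/λ = 6.626 × 10⁻³⁴ / 2.070 × 10⁻¹⁰ = 3.201 × 10⁻²⁴ kg·m/s.
KE = p²/(2m) = 5.624 × 10⁻¹⁸ J.
V = KE/e = 5.624 × 10⁻¹⁸ / (1.602 × 10⁻¹⁹) = 35.1 V.

V = 35.1 V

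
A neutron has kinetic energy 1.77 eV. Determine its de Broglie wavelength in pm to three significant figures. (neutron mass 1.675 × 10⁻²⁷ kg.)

λ = 21.5 pm

KE = 1.77 eV = 2.836 × 10⁻¹⁹ J.
p = √(2mKE) = √(2 × 1.675 × 10⁻²⁷ × 2.836 × 10⁻¹⁹) = 3.082 × 10⁻²³ kg·m/s.
λ = h/p = 6.626 × 10⁻³⁴ / 3.082 × 10⁻²³ = 2.15 × 10⁻¹¹ m = 21.5 pm.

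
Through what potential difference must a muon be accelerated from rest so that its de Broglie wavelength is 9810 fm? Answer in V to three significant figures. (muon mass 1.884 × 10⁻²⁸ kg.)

V = 75.6 V

p = h/λ = 6.626 × 10⁻³⁴ / 9.810 × 10⁻¹² = 6.754 × 10⁻²³ kg·m/s.
KE = p²/(2m) = 1.211 × 10⁻¹⁷ J.
V = KE/e = 1.211 × 10⁻¹⁷ / (1.602 × 10⁻¹⁹) = 75.6 V.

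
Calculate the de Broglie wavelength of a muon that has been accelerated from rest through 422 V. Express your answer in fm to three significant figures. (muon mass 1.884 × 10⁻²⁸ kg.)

λ = 4150 fm

KE = eV = 1.602 × 10⁻¹⁹ × 422.0 = 6.760 × 10⁻¹⁷ J.
p = √(2mKE) = √(2 × 1.884 × 10⁻²⁸ × 6.760 × 10⁻¹⁷) = 1.596 × 10⁻²² kg·m/s.
λ = h/p = 6.626 × 10⁻³⁴ / 1.596 × 10⁻²² = 4.15 × 10⁻¹² m = 4150 fm.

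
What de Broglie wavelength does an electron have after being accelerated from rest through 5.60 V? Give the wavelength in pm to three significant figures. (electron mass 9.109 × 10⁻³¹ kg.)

λ = 518 pm

KE = eV = 1.602 × 10⁻¹⁹ × 5.600 = 8.971 × 10⁻¹⁹ J.
p = √(2mKE) = √(2 × 9.109 × 10⁻³¹ × 8.971 × 10⁻¹⁹) = 1.278 × 10⁻²⁴ kg·m/s.
λ = h/p = 6.626 × 10⁻³⁴ / 1.278 × 10⁻²⁴ = 5.18 × 10⁻¹⁰ m = 518 pm.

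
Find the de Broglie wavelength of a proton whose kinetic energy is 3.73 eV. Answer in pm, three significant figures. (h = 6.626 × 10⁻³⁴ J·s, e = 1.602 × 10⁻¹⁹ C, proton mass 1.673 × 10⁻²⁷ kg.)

KE = 3.73 eV = 5.975 × 10⁻¹⁹ J.
p = √(2mKE) = √(2 × 1.673 × 10⁻²⁷ × 5.975 × 10⁻¹⁹) = 4.471 × 10⁻²³ kg·m/s.
λ = h/p = 6.626 × 10⁻³⁴ / 4.471 × 10⁻²³ = 1.48 × 10⁻¹¹ m = 14.8 pm.

λ = 14.8 pm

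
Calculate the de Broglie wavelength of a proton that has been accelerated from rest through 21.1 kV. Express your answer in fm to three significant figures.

λ = 197 fm

KE = eV = 1.602 × 10⁻¹⁹ × 2.110 × 10⁴ = 3.380 × 10⁻¹⁵ J.
p = √(2mKE) = √(2 × 1.673 × 10⁻²⁷ × 3.380 × 10⁻¹⁵) = 3.363 × 10⁻²¹ kg·m/s.
λ = h/p = 6.626 × 10⁻³⁴ / 3.363 × 10⁻²¹ = 1.97 × 10⁻¹³ m = 197 fm.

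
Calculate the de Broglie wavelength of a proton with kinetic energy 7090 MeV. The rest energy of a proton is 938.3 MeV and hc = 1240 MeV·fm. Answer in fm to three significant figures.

λ = 0.156 fm

Total energy E = KE + m₀c² = 7090 + 938.3 = 8028.3 MeV.
(pc)² = E² − (m₀c²)² = (8028.3)² − (938.3)² = 6.357 × 10⁷ MeV², so pc = 7973 MeV.
λ = hc/(pc) = 1240 MeV·fm / 7973 MeV = 0.156 fm.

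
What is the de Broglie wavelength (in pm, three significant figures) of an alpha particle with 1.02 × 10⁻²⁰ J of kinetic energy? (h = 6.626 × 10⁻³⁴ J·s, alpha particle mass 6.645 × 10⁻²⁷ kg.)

λ = 56.9 pm

p = √(2mKE) = √(2 × 6.645 × 10⁻²⁷ × 1.020 × 10⁻²⁰) = 1.164 × 10⁻²³ kg·m/s.
λ = h/p = 6.626 × 10⁻³⁴ / 1.164 × 10⁻²³ = 5.69 × 10⁻¹¹ m = 56.9 pm.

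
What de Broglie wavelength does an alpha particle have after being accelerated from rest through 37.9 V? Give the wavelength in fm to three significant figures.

λ = 1650 fm

KE = 2eV = 2 × 1.602 × 10⁻¹⁹ × 37.90 = 1.214 × 10⁻¹⁷ J.
p = √(2mKE) = √(2 × 6.645 × 10⁻²⁷ × 1.214 × 10⁻¹⁷) = 4.017 × 10⁻²² kg·m/s.
λ = h/p = 6.626 × 10⁻³⁴ / 4.017 × 10⁻²² = 1.65 × 10⁻¹² m = 1650 fm.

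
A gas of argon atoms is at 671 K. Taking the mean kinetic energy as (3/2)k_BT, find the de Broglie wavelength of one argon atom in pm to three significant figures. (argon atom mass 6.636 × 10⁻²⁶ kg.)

KE = (3/2)k_BT = 1.5 × 1.381 × 10⁻²³ × 671 = 1.390 × 10⁻²⁰ J.
p = √(2mKE) = √(2 × 6.636 × 10⁻²⁶ × 1.390 × 10⁻²⁰) = 4.295 × 10⁻²³ kg·m/s.
λ = h/p = 1.54 × 10⁻¹¹ m = 15.4 pm.

λ = 15.4 pm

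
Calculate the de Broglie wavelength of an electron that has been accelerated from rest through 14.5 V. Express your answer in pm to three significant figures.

λ = 322 pm

KE = eV = 1.602 × 10⁻¹⁹ × 14.50 = 2.323 × 10⁻¹⁸ J.
p = √(2mKE) = √(2 × 9.109 × 10⁻³¹ × 2.323 × 10⁻¹⁸) = 2.057 × 10⁻²⁴ kg·m/s.
λ = h/p = 6.626 × 10⁻³⁴ / 2.057 × 10⁻²⁴ = 3.22 × 10⁻¹⁰ m = 322 pm.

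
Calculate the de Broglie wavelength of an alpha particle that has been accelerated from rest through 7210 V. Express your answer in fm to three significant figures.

λ = 120 fm

KE = 2eV = 2 × 1.602 × 10⁻¹⁹ × 7210 = 2.310 × 10⁻¹⁵ J.
p = √(2mKE) = √(2 × 6.645 × 10⁻²⁷ × 2.310 × 10⁻¹⁵) = 5.541 × 10⁻²¹ kg·m/s.
λ = h/p = 6.626 × 10⁻³⁴ / 5.541 × 10⁻²¹ = 1.20 × 10⁻¹³ m = 120 fm.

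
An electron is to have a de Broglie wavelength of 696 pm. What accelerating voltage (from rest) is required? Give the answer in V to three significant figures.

p = h/λ = 6.626 × 10⁻³⁴ / 6.960 × 10⁻¹⁰ = 9.520 × 10⁻²⁵ kg·m/s.
KE = p²/(2m) = 4.975 × 10⁻¹⁹ J.
V = KE/e = 4.975 × 10⁻¹⁹ / (1.602 × 10⁻¹⁹) = 3.11 V.

V = 3.11 V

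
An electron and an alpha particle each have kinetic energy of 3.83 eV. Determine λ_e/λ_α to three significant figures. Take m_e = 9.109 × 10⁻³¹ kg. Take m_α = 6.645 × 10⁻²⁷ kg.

λ_e/λ_α = 85.4

At fixed KE, p = √(2mKE) so λ = h/p ∝ 1/√m.
λ_e/λ_α = √(m_α/m_e) = √(6.645 × 10⁻²⁷/9.109 × 10⁻³¹) = √(7295) = 85.4.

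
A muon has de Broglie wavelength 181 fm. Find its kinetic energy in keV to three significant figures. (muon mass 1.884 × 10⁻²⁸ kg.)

KE = 222 keV

p = h/λ = 6.626 × 10⁻³⁴ / 1.810 × 10⁻¹³ = 3.661 × 10⁻²¹ kg·m/s.
KE = p²/(2m) = (3.661 × 10⁻²¹)² / (2 × 1.884 × 10⁻²⁸) = 3.557 × 10⁻¹⁴ J = 222 keV.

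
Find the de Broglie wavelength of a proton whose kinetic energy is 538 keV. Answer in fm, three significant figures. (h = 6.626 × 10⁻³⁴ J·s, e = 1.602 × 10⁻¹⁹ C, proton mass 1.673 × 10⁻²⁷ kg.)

KE = 538 keV = 8.619 × 10⁻¹⁴ J.
p = √(2mKE) = √(2 × 1.673 × 10⁻²⁷ × 8.619 × 10⁻¹⁴) = 1.698 × 10⁻²⁰ kg·m/s.
λ = h/p = 6.626 × 10⁻³⁴ / 1.698 × 10⁻²⁰ = 3.90 × 10⁻¹⁴ m = 39.0 fm.

λ = 39.0 fm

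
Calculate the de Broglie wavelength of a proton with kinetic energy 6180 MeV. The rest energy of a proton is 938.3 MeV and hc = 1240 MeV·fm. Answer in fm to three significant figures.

λ = 0.176 fm

Total energy E = KE + m₀c² = 6180 + 938.3 = 7118.3 MeV.
(pc)² = E² − (m₀c²)² = (7118.3)² − (938.3)² = 4.979 × 10⁷ MeV², so pc = 7056 MeV.
λ = hc/(pc) = 1240 MeV·fm / 7056 MeV = 0.176 fm.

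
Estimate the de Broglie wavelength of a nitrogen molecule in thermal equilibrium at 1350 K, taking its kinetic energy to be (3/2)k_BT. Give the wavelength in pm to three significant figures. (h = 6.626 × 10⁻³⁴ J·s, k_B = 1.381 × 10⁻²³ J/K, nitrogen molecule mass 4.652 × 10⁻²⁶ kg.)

λ = 13.0 pm

KE = (3/2)k_BT = 1.5 × 1.381 × 10⁻²³ × 1350 = 2.797 × 10⁻²⁰ J.
p = √(2mKE) = √(2 × 4.652 × 10⁻²⁶ × 2.797 × 10⁻²⁰) = 5.101 × 10⁻²³ kg·m/s.
λ = h/p = 1.30 × 10⁻¹¹ m = 13.0 pm.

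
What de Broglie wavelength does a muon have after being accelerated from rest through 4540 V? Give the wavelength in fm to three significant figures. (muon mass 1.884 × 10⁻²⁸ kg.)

KE = eV = 1.602 × 10⁻¹⁹ × 4540 = 7.273 × 10⁻¹⁶ J.
p = √(2mKE) = √(2 × 1.884 × 10⁻²⁸ × 7.273 × 10⁻¹⁶) = 5.235 × 10⁻²² kg·m/s.
λ = h/p = 6.626 × 10⁻³⁴ / 5.235 × 10⁻²² = 1.27 × 10⁻¹² m = 1270 fm.

λ = 1270 fm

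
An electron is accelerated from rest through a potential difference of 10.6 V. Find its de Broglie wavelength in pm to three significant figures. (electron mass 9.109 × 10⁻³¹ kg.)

KE = eV = 1.602 × 10⁻¹⁹ × 10.60 = 1.698 × 10⁻¹⁸ J.
p = √(2mKE) = √(2 × 9.109 × 10⁻³¹ × 1.698 × 10⁻¹⁸) = 1.759 × 10⁻²⁴ kg·m/s.
λ = h/p = 6.626 × 10⁻³⁴ / 1.759 × 10⁻²⁴ = 3.77 × 10⁻¹⁰ m = 377 pm.

λ = 377 pm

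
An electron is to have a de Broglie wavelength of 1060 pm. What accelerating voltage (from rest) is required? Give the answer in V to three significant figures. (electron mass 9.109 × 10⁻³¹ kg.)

p = h/λ = 6.626 × 10⁻³⁴ / 1.060 × 10⁻⁹ = 6.251 × 10⁻²⁵ kg·m/s.
KE = p²/(2m) = 2.145 × 10⁻¹⁹ J.
V = KE/e = 2.145 × 10⁻¹⁹ / (1.602 × 10⁻¹⁹) = 1.34 V.

V = 1.34 V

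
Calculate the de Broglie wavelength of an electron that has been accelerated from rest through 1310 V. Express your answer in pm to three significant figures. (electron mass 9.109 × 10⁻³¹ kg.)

λ = 33.9 pm

KE = eV = 1.602 × 10⁻¹⁹ × 1310 = 2.099 × 10⁻¹⁶ J.
p = √(2mKE) = √(2 × 9.109 × 10⁻³¹ × 2.099 × 10⁻¹⁶) = 1.955 × 10⁻²³ kg·m/s.
λ = h/p = 6.626 × 10⁻³⁴ / 1.955 × 10⁻²³ = 3.39 × 10⁻¹¹ m = 33.9 pm.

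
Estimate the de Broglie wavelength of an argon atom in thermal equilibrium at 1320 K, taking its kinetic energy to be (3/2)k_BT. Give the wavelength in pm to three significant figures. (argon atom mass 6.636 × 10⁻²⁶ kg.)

KE = (3/2)k_BT = 1.5 × 1.381 × 10⁻²³ × 1320 = 2.734 × 10⁻²⁰ J.
p = √(2mKE) = √(2 × 6.636 × 10⁻²⁶ × 2.734 × 10⁻²⁰) = 6.024 × 10⁻²³ kg·m/s.
λ = h/p = 1.10 × 10⁻¹¹ m = 11.0 pm.

λ = 11.0 pm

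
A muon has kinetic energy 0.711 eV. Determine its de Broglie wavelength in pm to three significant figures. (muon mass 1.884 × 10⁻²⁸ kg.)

KE = 0.711 eV = 1.139 × 10⁻¹⁹ J.
p = √(2mKE) = √(2 × 1.884 × 10⁻²⁸ × 1.139 × 10⁻¹⁹) = 6.551 × 10⁻²⁴ kg·m/s.
λ = h/p = 6.626 × 10⁻³⁴ / 6.551 × 10⁻²⁴ = 1.01 × 10⁻¹⁰ m = 101 pm.

λ = 101 pm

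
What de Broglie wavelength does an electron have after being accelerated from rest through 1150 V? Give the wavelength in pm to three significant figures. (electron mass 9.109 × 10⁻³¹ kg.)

KE = eV = 1.602 × 10⁻¹⁹ × 1150 = 1.842 × 10⁻¹⁶ J.
p = √(2mKE) = √(2 × 9.109 × 10⁻³¹ × 1.842 × 10⁻¹⁶) = 1.832 × 10⁻²³ kg·m/s.
λ = h/p = 6.626 × 10⁻³⁴ / 1.832 × 10⁻²³ = 3.62 × 10⁻¹¹ m = 36.2 pm.

λ = 36.2 pm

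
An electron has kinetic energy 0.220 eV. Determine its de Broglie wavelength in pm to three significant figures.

λ = 2610 pm

KE = 0.220 eV = 3.524 × 10⁻²⁰ J.
p = √(2mKE) = √(2 × 9.109 × 10⁻³¹ × 3.524 × 10⁻²⁰) = 2.534 × 10⁻²⁵ kg·m/s.
λ = h/p = 6.626 × 10⁻³⁴ / 2.534 × 10⁻²⁵ = 2.61 × 10⁻⁹ m = 2610 pm.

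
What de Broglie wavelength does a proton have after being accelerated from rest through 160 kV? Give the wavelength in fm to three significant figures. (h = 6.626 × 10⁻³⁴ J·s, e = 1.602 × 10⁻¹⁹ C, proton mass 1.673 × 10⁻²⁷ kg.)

λ = 71.5 fm

KE = eV = 1.602 × 10⁻¹⁹ × 1.600 × 10⁵ = 2.563 × 10⁻¹⁴ J.
p = √(2mKE) = √(2 × 1.673 × 10⁻²⁷ × 2.563 × 10⁻¹⁴) = 9.261 × 10⁻²¹ kg·m/s.
λ = h/p = 6.626 × 10⁻³⁴ / 9.261 × 10⁻²¹ = 7.15 × 10⁻¹⁴ m = 71.5 fm.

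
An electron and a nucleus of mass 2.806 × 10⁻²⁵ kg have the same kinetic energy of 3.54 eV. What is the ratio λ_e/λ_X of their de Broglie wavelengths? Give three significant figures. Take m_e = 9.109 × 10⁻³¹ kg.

At fixed KE, p = √(2mKE) so λ = h/p ∝ 1/√m.
λ_e/λ_X = √(m_X/m_e) = √(2.806 × 10⁻²⁵/9.109 × 10⁻³¹) = √(3.080 × 10⁵) = 555.

λ_e/λ_X = 555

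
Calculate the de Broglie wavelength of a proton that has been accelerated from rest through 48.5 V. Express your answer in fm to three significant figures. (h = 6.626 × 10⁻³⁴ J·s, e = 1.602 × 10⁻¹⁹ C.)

KE = eV = 1.602 × 10⁻¹⁹ × 48.50 = 7.770 × 10⁻¹⁸ J.
p = √(2mKE) = √(2 × 1.673 × 10⁻²⁷ × 7.770 × 10⁻¹⁸) = 1.612 × 10⁻²² kg·m/s.
λ = h/p = 6.626 × 10⁻³⁴ / 1.612 × 10⁻²² = 4.11 × 10⁻¹² m = 4110 fm.

λ = 4110 fm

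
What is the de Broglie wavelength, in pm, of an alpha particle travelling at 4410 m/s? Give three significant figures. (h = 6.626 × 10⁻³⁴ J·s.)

p = mv = 6.645 × 10⁻²⁷ × 4410 = 2.930 × 10⁻²³ kg·m/s.
λ = h/p = 6.626 × 10⁻³⁴ / 2.930 × 10⁻²³ = 2.26 × 10⁻¹¹ m = 22.6 pm.

λ = 22.6 pm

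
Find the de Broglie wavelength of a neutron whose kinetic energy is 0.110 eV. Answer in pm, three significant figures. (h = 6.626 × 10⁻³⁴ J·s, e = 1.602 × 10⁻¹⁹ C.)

λ = 86.2 pm

KE = 0.110 eV = 1.762 × 10⁻²⁰ J.
p = √(2mKE) = √(2 × 1.675 × 10⁻²⁷ × 1.762 × 10⁻²⁰) = 7.683 × 10⁻²⁴ kg·m/s.
λ = h/p = 6.626 × 10⁻³⁴ / 7.683 × 10⁻²⁴ = 8.62 × 10⁻¹¹ m = 86.2 pm.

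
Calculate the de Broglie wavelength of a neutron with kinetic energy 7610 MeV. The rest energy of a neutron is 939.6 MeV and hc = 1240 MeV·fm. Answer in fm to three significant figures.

Total energy E = KE + m₀c² = 7610 + 939.6 = 8549.6 MeV.
(pc)² = E² − (m₀c²)² = (8549.6)² − (939.6)² = 7.221 × 10⁷ MeV², so pc = 8498 MeV.
λ = hc/(pc) = 1240 MeV·fm / 8498 MeV = 0.146 fm.

λ = 0.146 fm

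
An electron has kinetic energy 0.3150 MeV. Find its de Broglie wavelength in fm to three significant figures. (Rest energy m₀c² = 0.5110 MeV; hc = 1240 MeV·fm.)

Total energy E = KE + m₀c² = 0.3150 + 0.5110 = 0.8260 MeV.
(pc)² = E² − (m₀c²)² = (0.8260)² − (0.5110)² = 0.4212 MeV², so pc = 0.6490 MeV.
λ = hc/(pc) = 1240 MeV·fm / 0.6490 MeV = 1910 fm.

λ = 1910 fm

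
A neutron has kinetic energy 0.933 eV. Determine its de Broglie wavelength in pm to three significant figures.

λ = 29.6 pm

KE = 0.933 eV = 1.495 × 10⁻¹⁹ J.
p = √(2mKE) = √(2 × 1.675 × 10⁻²⁷ × 1.495 × 10⁻¹⁹) = 2.238 × 10⁻²³ kg·m/s.
λ = h/p = 6.626 × 10⁻³⁴ / 2.238 × 10⁻²³ = 2.96 × 10⁻¹¹ m = 29.6 pm.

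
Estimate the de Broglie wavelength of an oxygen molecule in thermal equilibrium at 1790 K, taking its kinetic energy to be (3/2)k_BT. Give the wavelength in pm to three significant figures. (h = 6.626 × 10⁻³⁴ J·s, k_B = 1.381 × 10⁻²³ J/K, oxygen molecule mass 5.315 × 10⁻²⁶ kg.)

λ = 10.6 pm

KE = (3/2)k_BT = 1.5 × 1.381 × 10⁻²³ × 1790 = 3.708 × 10⁻²⁰ J.
p = √(2mKE) = √(2 × 5.315 × 10⁻²⁶ × 3.708 × 10⁻²⁰) = 6.278 × 10⁻²³ kg·m/s.
λ = h/p = 1.06 × 10⁻¹¹ m = 10.6 pm.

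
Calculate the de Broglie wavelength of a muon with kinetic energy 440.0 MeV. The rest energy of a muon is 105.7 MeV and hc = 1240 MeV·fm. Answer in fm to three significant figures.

Total energy E = KE + m₀c² = 440.0 + 105.7 = 545.7 MeV.
(pc)² = E² − (m₀c²)² = (545.7)² − (105.7)² = 2.866 × 10⁵ MeV², so pc = 535.4 MeV.
λ = hc/(pc) = 1240 MeV·fm / 535.4 MeV = 2.32 fm.

λ = 2.32 fm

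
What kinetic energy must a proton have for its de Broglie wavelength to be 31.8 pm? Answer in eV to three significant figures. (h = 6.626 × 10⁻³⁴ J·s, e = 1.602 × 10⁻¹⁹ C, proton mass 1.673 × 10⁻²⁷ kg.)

p = h/λ = 6.626 × 10⁻³⁴ / 3.180 × 10⁻¹¹ = 2.084 × 10⁻²³ kg·m/s.
KE = p²/(2m) = (2.084 × 10⁻²³)² / (2 × 1.673 × 10⁻²⁷) = 1.298 × 10⁻¹⁹ J = 0.810 eV.

KE = 0.810 eV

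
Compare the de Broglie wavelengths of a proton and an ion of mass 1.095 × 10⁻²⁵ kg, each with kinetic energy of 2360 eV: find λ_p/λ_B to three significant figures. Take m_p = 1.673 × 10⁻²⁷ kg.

λ_p/λ_B = 8.09

At fixed KE, p = √(2mKE) so λ = h/p ∝ 1/√m.
λ_p/λ_B = √(m_B/m_p) = √(1.095 × 10⁻²⁵/1.673 × 10⁻²⁷) = √(65.45) = 8.09.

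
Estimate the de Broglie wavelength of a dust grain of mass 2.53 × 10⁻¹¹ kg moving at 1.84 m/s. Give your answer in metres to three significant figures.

λ = 1.42 × 10⁻²³ m

p = mv = 2.53 × 10⁻¹¹ × 1.84 = 4.655 × 10⁻¹¹ kg·m/s.
λ = h/p = 6.626 × 10⁻³⁴ / 4.655 × 10⁻¹¹ = 1.42 × 10⁻²³ m.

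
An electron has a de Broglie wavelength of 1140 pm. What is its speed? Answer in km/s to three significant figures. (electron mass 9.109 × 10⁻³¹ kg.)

v = 638 km/s

p = h/λ = 6.626 × 10⁻³⁴ / 1.140 × 10⁻⁹ = 5.812 × 10⁻²⁵ kg·m/s.
v = p/m = 5.812 × 10⁻²⁵ / 9.109 × 10⁻³¹ = 6.38 × 10⁵ m/s = 638 km/s.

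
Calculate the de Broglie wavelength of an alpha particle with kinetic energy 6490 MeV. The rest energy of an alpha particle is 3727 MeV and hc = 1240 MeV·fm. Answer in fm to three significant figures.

λ = 0.130 fm

Total energy E = KE + m₀c² = 6490 + 3727 = 10217 MeV.
(pc)² = E² − (m₀c²)² = (10217)² − (3727)² = 9.050 × 10⁷ MeV², so pc = 9513 MeV.
λ = hc/(pc) = 1240 MeV·fm / 9513 MeV = 0.130 fm.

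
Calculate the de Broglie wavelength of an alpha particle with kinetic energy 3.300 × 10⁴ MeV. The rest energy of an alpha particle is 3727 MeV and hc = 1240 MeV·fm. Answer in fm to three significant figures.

λ = 0.0339 fm

Total energy E = KE + m₀c² = 3.300 × 10⁴ + 3727 = 36727 MeV.
(pc)² = E² − (m₀c²)² = (36727)² − (3727)² = 1.335 × 10⁹ MeV², so pc = 3.654 × 10⁴ MeV.
λ = hc/(pc) = 1240 MeV·fm / 3.654 × 10⁴ MeV = 0.0339 fm.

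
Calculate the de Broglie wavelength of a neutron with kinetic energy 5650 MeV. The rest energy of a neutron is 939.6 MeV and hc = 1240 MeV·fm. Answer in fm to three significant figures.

Total energy E = KE + m₀c² = 5650 + 939.6 = 6589.6 MeV.
(pc)² = E² − (m₀c²)² = (6589.6)² − (939.6)² = 4.254 × 10⁷ MeV², so pc = 6522 MeV.
λ = hc/(pc) = 1240 MeV·fm / 6522 MeV = 0.190 fm.

λ = 0.190 fm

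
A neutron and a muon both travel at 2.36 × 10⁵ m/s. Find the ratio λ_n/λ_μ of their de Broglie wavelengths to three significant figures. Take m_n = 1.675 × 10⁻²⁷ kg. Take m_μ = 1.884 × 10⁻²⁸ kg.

λ_n/λ_μ = 0.112

At fixed v, p = mv so λ = h/(mv) ∝ 1/m.
λ_n/λ_μ = m_μ/m_n = 1.884 × 10⁻²⁸/1.675 × 10⁻²⁷ = 0.112.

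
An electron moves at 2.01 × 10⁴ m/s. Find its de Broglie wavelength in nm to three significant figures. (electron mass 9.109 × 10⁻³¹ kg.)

p = mv = 9.109 × 10⁻³¹ × 2.01 × 10⁴ = 1.831 × 10⁻²⁶ kg·m/s.
λ = h/p = 6.626 × 10⁻³⁴ / 1.831 × 10⁻²⁶ = 3.62 × 10⁻⁸ m = 36.2 nm.

λ = 36.2 nm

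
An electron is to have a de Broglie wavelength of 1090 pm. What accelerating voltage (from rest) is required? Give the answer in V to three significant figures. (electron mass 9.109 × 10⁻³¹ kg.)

V = 1.27 V

p = h/λ = 6.626 × 10⁻³⁴ / 1.090 × 10⁻⁹ = 6.079 × 10⁻²⁵ kg·m/s.
KE = p²/(2m) = 2.028 × 10⁻¹⁹ J.
V = KE/e = 2.028 × 10⁻¹⁹ / (1.602 × 10⁻¹⁹) = 1.27 V.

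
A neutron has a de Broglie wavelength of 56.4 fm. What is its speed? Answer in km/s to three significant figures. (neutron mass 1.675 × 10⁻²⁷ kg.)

v = 7010 km/s

p = h/λ = 6.626 × 10⁻³⁴ / 5.640 × 10⁻¹⁴ = 1.175 × 10⁻²⁰ kg·m/s.
v = p/m = 1.175 × 10⁻²⁰ / 1.675 × 10⁻²⁷ = 7.01 × 10⁶ m/s = 7010 km/s.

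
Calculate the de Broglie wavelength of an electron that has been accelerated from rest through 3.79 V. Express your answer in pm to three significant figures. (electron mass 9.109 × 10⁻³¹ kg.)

KE = eV = 1.602 × 10⁻¹⁹ × 3.790 = 6.072 × 10⁻¹⁹ J.
p = √(2mKE) = √(2 × 9.109 × 10⁻³¹ × 6.072 × 10⁻¹⁹) = 1.052 × 10⁻²⁴ kg·m/s.
λ = h/p = 6.626 × 10⁻³⁴ / 1.052 × 10⁻²⁴ = 6.30 × 10⁻¹⁰ m = 630 pm.

λ = 630 pm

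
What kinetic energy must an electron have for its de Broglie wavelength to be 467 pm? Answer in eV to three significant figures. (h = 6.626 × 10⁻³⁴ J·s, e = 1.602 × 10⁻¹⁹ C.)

KE = 6.90 eV

p = h/λ = 6.626 × 10⁻³⁴ / 4.670 × 10⁻¹⁰ = 1.419 × 10⁻²⁴ kg·m/s.
KE = p²/(2m) = (1.419 × 10⁻²⁴)² / (2 × 9.109 × 10⁻³¹) = 1.105 × 10⁻¹⁸ J = 6.90 eV.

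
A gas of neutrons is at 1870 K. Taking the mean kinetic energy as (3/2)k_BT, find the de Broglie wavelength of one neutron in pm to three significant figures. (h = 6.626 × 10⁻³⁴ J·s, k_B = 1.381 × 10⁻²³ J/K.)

λ = 58.2 pm

KE = (3/2)k_BT = 1.5 × 1.381 × 10⁻²³ × 1870 = 3.874 × 10⁻²⁰ J.
p = √(2mKE) = √(2 × 1.675 × 10⁻²⁷ × 3.874 × 10⁻²⁰) = 1.139 × 10⁻²³ kg·m/s.
λ = h/p = 5.82 × 10⁻¹¹ m = 58.2 pm.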